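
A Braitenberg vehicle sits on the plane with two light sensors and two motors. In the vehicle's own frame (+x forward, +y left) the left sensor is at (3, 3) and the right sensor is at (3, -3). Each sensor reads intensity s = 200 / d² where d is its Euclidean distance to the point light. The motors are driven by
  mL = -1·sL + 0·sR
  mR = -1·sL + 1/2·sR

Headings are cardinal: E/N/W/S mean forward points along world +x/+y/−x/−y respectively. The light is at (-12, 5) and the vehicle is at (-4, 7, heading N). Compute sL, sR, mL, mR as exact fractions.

left sensor world pos  = (-7, 10); dL² = 50
right sensor world pos = (-1, 10); dR² = 146
sL = 200/50 = 4
sR = 200/146 = 100/73
mL = -1·sL + 0·sR = -4
mR = -1·sL + 1/2·sR = -242/73

4 100/73 -4 -242/73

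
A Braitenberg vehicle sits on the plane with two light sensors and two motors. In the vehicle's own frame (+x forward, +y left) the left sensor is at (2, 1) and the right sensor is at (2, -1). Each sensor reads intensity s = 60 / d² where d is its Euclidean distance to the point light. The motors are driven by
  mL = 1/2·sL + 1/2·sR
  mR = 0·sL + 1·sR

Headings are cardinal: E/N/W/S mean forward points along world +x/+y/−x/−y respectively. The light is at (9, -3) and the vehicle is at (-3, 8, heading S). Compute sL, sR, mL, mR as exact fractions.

30/101 6/25 678/2525 6/25

left sensor world pos  = (-2, 6); dL² = 202
right sensor world pos = (-4, 6); dR² = 250
sL = 60/202 = 30/101
sR = 60/250 = 6/25
mL = 1/2·sL + 1/2·sR = 678/2525
mR = 0·sL + 1·sR = 6/25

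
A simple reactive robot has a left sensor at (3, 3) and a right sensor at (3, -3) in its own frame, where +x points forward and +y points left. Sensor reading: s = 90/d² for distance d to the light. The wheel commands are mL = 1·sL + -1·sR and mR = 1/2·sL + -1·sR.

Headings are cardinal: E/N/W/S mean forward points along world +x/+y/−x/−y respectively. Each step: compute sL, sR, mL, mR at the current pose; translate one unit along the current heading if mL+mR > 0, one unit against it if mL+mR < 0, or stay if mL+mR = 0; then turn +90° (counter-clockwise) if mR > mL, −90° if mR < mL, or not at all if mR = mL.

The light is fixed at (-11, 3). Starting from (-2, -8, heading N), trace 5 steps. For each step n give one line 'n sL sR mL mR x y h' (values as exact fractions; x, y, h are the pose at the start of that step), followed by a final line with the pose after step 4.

n=0: pose=(-2,-8,N); sL=9/10, sR=45/104; mL=243/520, mR=9/520; mL+mR=63/130 → advance +1; mR−mL=-9/20 → turn -1·90°
n=1: pose=(-2,-7,E); sL=90/193, sR=90/313; mL=10800/60409, mR=-3285/60409; mL+mR=7515/60409 → advance +1; mR−mL=-45/193 → turn -1·90°
n=2: pose=(-1,-7,S); sL=45/169, sR=45/109; mL=-2700/18421, mR=-10305/36842; mL+mR=-15705/36842 → advance -1; mR−mL=-45/338 → turn -1·90°
n=3: pose=(-1,-6,W); sL=90/193, sR=18/17; mL=-1944/3281, mR=-2709/3281; mL+mR=-4653/3281 → advance -1; mR−mL=-45/193 → turn -1·90°
n=4: pose=(0,-6,N); sL=9/10, sR=45/116; mL=297/580, mR=9/145; mL+mR=333/580 → advance +1; mR−mL=-9/20 → turn -1·90°

0 9/10 45/104 243/520 9/520 -2 -8 N
1 90/193 90/313 10800/60409 -3285/60409 -2 -7 E
2 45/169 45/109 -2700/18421 -10305/36842 -1 -7 S
3 90/193 18/17 -1944/3281 -2709/3281 -1 -6 W
4 9/10 45/116 297/580 9/145 0 -6 N
final 0 -5 E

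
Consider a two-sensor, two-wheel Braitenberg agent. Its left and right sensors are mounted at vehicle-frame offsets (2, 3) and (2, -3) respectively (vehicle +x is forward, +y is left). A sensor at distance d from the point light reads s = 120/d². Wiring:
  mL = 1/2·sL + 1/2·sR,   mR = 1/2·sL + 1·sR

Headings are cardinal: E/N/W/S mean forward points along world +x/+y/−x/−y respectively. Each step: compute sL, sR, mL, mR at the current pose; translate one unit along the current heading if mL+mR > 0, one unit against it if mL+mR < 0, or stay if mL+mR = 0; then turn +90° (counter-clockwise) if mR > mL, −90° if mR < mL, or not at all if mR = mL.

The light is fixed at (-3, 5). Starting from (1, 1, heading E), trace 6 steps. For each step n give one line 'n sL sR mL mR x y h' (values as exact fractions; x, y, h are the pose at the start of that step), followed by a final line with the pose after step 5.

0 120/37 24/17 1464/629 1908/629 1 1 E
1 15 30/17 285/34 315/34 2 1 N
2 8/3 40/3 8 44/3 2 2 W
3 60/37 60/13 1500/481 2610/481 1 2 S
4 120/37 24/17 1464/629 1908/629 1 1 E
5 15 30/17 285/34 315/34 2 1 N
final 2 2 W

n=0: pose=(1,1,E); sL=120/37, sR=24/17; mL=1464/629, mR=1908/629; mL+mR=3372/629 → advance +1; mR−mL=12/17 → turn +1·90°
n=1: pose=(2,1,N); sL=15, sR=30/17; mL=285/34, mR=315/34; mL+mR=300/17 → advance +1; mR−mL=15/17 → turn +1·90°
n=2: pose=(2,2,W); sL=8/3, sR=40/3; mL=8, mR=44/3; mL+mR=68/3 → advance +1; mR−mL=20/3 → turn +1·90°
n=3: pose=(1,2,S); sL=60/37, sR=60/13; mL=1500/481, mR=2610/481; mL+mR=4110/481 → advance +1; mR−mL=30/13 → turn +1·90°
n=4: pose=(1,1,E); sL=120/37, sR=24/17; mL=1464/629, mR=1908/629; mL+mR=3372/629 → advance +1; mR−mL=12/17 → turn +1·90°
n=5: pose=(2,1,N); sL=15, sR=30/17; mL=285/34, mR=315/34; mL+mR=300/17 → advance +1; mR−mL=15/17 → turn +1·90°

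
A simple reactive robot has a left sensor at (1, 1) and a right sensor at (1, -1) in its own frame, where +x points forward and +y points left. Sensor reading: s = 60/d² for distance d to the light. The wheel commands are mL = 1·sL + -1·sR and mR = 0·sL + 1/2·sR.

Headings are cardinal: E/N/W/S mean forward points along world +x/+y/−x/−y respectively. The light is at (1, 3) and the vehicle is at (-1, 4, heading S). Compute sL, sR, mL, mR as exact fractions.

60 20/3 160/3 10/3

left sensor world pos  = (0, 3); dL² = 1
right sensor world pos = (-2, 3); dR² = 9
sL = 60/1 = 60
sR = 60/9 = 20/3
mL = 1·sL + -1·sR = 160/3
mR = 0·sL + 1/2·sR = 10/3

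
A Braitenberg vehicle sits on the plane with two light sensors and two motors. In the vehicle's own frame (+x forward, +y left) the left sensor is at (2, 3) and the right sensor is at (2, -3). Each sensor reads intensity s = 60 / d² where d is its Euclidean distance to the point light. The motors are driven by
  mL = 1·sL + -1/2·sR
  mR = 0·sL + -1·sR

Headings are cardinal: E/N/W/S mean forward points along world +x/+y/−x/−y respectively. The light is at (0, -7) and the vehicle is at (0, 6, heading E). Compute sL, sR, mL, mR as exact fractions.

left sensor world pos  = (2, 9); dL² = 260
right sensor world pos = (2, 3); dR² = 104
sL = 60/260 = 3/13
sR = 60/104 = 15/26
mL = 1·sL + -1/2·sR = -3/52
mR = 0·sL + -1·sR = -15/26

3/13 15/26 -3/52 -15/26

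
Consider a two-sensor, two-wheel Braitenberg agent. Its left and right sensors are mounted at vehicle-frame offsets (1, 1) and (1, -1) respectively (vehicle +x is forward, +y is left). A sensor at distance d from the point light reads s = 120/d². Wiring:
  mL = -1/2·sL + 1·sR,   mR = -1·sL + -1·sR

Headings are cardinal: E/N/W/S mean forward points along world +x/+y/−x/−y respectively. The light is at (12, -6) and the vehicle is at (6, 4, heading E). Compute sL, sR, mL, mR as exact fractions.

60/73 60/53 2790/3869 -7560/3869

left sensor world pos  = (7, 5); dL² = 146
right sensor world pos = (7, 3); dR² = 106
sL = 120/146 = 60/73
sR = 120/106 = 60/53
mL = -1/2·sL + 1·sR = 2790/3869
mR = -1·sL + -1·sR = -7560/3869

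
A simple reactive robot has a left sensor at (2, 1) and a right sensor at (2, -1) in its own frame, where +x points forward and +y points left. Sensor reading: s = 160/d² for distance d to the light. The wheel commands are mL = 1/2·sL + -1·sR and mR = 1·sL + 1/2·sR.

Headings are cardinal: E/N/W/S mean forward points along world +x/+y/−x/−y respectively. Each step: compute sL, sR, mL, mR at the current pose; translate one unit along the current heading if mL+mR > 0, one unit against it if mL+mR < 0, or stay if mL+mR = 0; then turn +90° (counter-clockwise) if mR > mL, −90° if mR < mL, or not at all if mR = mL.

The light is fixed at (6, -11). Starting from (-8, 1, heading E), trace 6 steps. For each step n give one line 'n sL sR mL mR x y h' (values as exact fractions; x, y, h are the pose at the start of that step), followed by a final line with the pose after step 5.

n=0: pose=(-8,1,E); sL=160/313, sR=32/53; mL=-5776/16589, mR=13488/16589; mL+mR=7712/16589 → advance +1; mR−mL=19264/16589 → turn +1·90°
n=1: pose=(-7,1,N); sL=20/49, sR=8/17; mL=-222/833, mR=536/833; mL+mR=314/833 → advance +1; mR−mL=758/833 → turn +1·90°
n=2: pose=(-7,2,W); sL=160/369, sR=160/421; mL=-25360/155349, mR=96880/155349; mL+mR=23840/51783 → advance +1; mR−mL=122240/155349 → turn +1·90°
n=3: pose=(-8,2,S); sL=16/29, sR=80/173; mL=-936/5017, mR=3928/5017; mL+mR=2992/5017 → advance +1; mR−mL=4864/5017 → turn +1·90°
n=4: pose=(-8,1,E); sL=160/313, sR=32/53; mL=-5776/16589, mR=13488/16589; mL+mR=7712/16589 → advance +1; mR−mL=19264/16589 → turn +1·90°
n=5: pose=(-7,1,N); sL=20/49, sR=8/17; mL=-222/833, mR=536/833; mL+mR=314/833 → advance +1; mR−mL=758/833 → turn +1·90°

0 160/313 32/53 -5776/16589 13488/16589 -8 1 E
1 20/49 8/17 -222/833 536/833 -7 1 N
2 160/369 160/421 -25360/155349 96880/155349 -7 2 W
3 16/29 80/173 -936/5017 3928/5017 -8 2 S
4 160/313 32/53 -5776/16589 13488/16589 -8 1 E
5 20/49 8/17 -222/833 536/833 -7 1 N
final -7 2 W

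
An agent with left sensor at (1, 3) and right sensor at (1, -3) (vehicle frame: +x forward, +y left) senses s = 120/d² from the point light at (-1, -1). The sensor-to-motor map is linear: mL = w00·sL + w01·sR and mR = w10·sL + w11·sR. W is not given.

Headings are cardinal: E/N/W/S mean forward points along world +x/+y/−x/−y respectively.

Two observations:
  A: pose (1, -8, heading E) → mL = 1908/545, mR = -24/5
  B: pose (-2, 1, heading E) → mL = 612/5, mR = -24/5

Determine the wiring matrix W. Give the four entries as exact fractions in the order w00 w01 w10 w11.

obs A: pose=(1,-8,E) → sL=24/5, sR=120/109, mL=1908/545, mR=-24/5
obs B: pose=(-2,1,E) → sL=24/5, sR=120, mL=612/5, mR=-24/5
sensor matrix S = [[24/5, 120/109], [24/5, 120]]; det S = 62208/109
solve [mL_A; mL_B] = S·[w00; w01] and [mR_A; mR_B] = S·[w10; w11]:
  w00 = 1/2, w01 = 1, w10 = -1, w11 = 0

1/2 1 -1 0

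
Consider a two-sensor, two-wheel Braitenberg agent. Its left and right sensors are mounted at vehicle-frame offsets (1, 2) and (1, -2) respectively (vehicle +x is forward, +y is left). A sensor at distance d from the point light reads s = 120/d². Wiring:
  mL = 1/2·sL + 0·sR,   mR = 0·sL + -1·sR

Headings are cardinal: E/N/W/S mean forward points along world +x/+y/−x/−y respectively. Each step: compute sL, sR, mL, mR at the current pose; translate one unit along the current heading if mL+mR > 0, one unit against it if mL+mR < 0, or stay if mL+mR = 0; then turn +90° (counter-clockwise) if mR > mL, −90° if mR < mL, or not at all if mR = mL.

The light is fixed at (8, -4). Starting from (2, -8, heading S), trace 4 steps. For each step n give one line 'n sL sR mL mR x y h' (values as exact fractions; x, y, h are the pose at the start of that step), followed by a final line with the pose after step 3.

n=0: pose=(2,-8,S); sL=120/41, sR=120/89; mL=60/41, mR=-120/89; mL+mR=420/3649 → advance +1; mR−mL=-10260/3649 → turn -1·90°
n=1: pose=(2,-9,W); sL=60/49, sR=60/29; mL=30/49, mR=-60/29; mL+mR=-2070/1421 → advance -1; mR−mL=-3810/1421 → turn -1·90°
n=2: pose=(3,-9,N); sL=24/13, sR=24/5; mL=12/13, mR=-24/5; mL+mR=-252/65 → advance -1; mR−mL=-372/65 → turn -1·90°
n=3: pose=(3,-10,E); sL=15/4, sR=3/2; mL=15/8, mR=-3/2; mL+mR=3/8 → advance +1; mR−mL=-27/8 → turn -1·90°

0 120/41 120/89 60/41 -120/89 2 -8 S
1 60/49 60/29 30/49 -60/29 2 -9 W
2 24/13 24/5 12/13 -24/5 3 -9 N
3 15/4 3/2 15/8 -3/2 3 -10 E
final 4 -10 S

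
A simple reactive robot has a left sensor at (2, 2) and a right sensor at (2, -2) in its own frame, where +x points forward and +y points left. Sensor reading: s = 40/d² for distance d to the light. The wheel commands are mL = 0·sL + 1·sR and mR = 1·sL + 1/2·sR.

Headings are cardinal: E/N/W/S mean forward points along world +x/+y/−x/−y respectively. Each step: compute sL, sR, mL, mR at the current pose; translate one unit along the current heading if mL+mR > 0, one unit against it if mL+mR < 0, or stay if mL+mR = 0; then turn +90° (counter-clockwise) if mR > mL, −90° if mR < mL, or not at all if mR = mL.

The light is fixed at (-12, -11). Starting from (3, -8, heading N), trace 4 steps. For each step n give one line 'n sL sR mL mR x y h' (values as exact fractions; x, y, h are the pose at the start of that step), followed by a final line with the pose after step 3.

0 20/97 20/157 20/157 4110/15229 3 -8 N
1 40/173 8/41 8/41 2332/7093 3 -7 W
2 2/13 10/37 10/37 139/481 2 -7 S
3 40/281 40/257 40/257 15900/72217 2 -8 E
final 3 -8 N

n=0: pose=(3,-8,N); sL=20/97, sR=20/157; mL=20/157, mR=4110/15229; mL+mR=6050/15229 → advance +1; mR−mL=2170/15229 → turn +1·90°
n=1: pose=(3,-7,W); sL=40/173, sR=8/41; mL=8/41, mR=2332/7093; mL+mR=3716/7093 → advance +1; mR−mL=948/7093 → turn +1·90°
n=2: pose=(2,-7,S); sL=2/13, sR=10/37; mL=10/37, mR=139/481; mL+mR=269/481 → advance +1; mR−mL=9/481 → turn +1·90°
n=3: pose=(2,-8,E); sL=40/281, sR=40/257; mL=40/257, mR=15900/72217; mL+mR=27140/72217 → advance +1; mR−mL=4660/72217 → turn +1·90°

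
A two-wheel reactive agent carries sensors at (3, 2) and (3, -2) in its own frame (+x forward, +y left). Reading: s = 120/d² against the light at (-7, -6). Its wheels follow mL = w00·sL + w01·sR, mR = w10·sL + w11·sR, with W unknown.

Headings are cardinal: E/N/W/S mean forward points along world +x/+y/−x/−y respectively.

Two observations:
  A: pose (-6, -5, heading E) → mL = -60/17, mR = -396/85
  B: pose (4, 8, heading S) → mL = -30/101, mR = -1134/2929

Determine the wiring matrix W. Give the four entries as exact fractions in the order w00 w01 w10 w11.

0 -1/2 1/2 -1

obs A: pose=(-6,-5,E) → sL=24/5, sR=120/17, mL=-60/17, mR=-396/85
obs B: pose=(4,8,S) → sL=12/29, sR=60/101, mL=-30/101, mR=-1134/2929
sensor matrix S = [[24/5, 120/17], [12/29, 60/101]]; det S = -3456/49793
solve [mL_A; mL_B] = S·[w00; w01] and [mR_A; mR_B] = S·[w10; w11]:
  w00 = 0, w01 = -1/2, w10 = 1/2, w11 = -1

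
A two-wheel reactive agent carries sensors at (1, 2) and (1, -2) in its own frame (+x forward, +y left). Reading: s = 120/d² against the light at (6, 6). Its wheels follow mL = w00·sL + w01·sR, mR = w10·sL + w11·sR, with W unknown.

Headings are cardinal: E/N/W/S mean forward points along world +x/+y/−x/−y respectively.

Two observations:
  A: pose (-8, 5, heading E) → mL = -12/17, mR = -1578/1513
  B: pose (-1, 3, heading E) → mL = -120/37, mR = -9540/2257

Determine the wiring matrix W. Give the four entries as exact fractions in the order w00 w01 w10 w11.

-1 0 -1 -1/2

obs A: pose=(-8,5,E) → sL=12/17, sR=60/89, mL=-12/17, mR=-1578/1513
obs B: pose=(-1,3,E) → sL=120/37, sR=120/61, mL=-120/37, mR=-9540/2257
sensor matrix S = [[12/17, 60/89], [120/37, 120/61]]; det S = -2724480/3414841
solve [mL_A; mL_B] = S·[w00; w01] and [mR_A; mR_B] = S·[w10; w11]:
  w00 = -1, w01 = 0, w10 = -1, w11 = -1/2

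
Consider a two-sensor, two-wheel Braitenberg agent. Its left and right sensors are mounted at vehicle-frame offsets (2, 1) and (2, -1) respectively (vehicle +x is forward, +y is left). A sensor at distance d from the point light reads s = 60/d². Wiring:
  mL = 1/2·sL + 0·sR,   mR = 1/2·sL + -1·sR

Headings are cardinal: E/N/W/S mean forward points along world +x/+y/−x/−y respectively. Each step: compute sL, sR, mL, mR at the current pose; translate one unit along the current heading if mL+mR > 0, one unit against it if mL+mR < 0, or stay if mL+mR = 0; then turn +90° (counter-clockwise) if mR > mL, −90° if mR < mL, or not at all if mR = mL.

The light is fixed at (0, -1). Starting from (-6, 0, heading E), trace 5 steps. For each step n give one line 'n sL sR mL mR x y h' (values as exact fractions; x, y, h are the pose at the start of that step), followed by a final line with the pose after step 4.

n=0: pose=(-6,0,E); sL=3, sR=15/4; mL=3/2, mR=-9/4; mL+mR=-3/4 → advance -1; mR−mL=-15/4 → turn -1·90°
n=1: pose=(-7,0,S); sL=60/37, sR=12/13; mL=30/37, mR=-54/481; mL+mR=336/481 → advance +1; mR−mL=-12/13 → turn -1·90°
n=2: pose=(-7,-1,W); sL=30/41, sR=30/41; mL=15/41, mR=-15/41; mL+mR=0 → advance +0; mR−mL=-30/41 → turn -1·90°
n=3: pose=(-7,-1,N); sL=15/17, sR=3/2; mL=15/34, mR=-18/17; mL+mR=-21/34 → advance -1; mR−mL=-3/2 → turn -1·90°
n=4: pose=(-7,-2,E); sL=12/5, sR=60/29; mL=6/5, mR=-126/145; mL+mR=48/145 → advance +1; mR−mL=-60/29 → turn -1·90°

0 3 15/4 3/2 -9/4 -6 0 E
1 60/37 12/13 30/37 -54/481 -7 0 S
2 30/41 30/41 15/41 -15/41 -7 -1 W
3 15/17 3/2 15/34 -18/17 -7 -1 N
4 12/5 60/29 6/5 -126/145 -7 -2 E
final -6 -2 S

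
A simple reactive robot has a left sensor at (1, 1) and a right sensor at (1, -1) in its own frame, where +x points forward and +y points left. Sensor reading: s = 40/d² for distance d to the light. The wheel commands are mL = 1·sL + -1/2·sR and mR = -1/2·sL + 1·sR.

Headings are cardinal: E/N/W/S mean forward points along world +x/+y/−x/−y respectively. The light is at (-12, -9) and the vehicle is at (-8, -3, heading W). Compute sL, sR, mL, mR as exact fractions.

20/17 20/29 410/493 50/493

left sensor world pos  = (-9, -4); dL² = 34
right sensor world pos = (-9, -2); dR² = 58
sL = 40/34 = 20/17
sR = 40/58 = 20/29
mL = 1·sL + -1/2·sR = 410/493
mR = -1/2·sL + 1·sR = 50/493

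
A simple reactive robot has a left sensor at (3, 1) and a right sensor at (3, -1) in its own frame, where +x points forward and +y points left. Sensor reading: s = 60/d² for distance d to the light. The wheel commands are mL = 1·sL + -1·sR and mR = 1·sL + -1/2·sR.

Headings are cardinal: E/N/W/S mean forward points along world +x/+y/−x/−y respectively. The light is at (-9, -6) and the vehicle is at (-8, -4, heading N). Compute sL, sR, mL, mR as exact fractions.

12/5 60/29 48/145 198/145

left sensor world pos  = (-9, -1); dL² = 25
right sensor world pos = (-7, -1); dR² = 29
sL = 60/25 = 12/5
sR = 60/29 = 60/29
mL = 1·sL + -1·sR = 48/145
mR = 1·sL + -1/2·sR = 198/145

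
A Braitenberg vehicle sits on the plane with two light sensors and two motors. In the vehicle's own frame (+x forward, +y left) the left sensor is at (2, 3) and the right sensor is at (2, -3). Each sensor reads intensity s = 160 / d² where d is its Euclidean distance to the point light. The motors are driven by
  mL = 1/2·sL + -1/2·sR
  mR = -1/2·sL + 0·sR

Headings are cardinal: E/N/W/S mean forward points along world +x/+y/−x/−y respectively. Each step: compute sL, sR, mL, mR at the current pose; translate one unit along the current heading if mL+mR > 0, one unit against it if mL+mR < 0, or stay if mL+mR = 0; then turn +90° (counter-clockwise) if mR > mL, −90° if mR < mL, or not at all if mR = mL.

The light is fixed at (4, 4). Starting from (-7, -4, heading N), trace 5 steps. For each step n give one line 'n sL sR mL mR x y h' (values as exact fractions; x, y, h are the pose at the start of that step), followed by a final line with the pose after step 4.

0 20/29 8/5 -66/145 -10/29 -7 -4 N
1 160/313 32/41 -1728/12833 -80/313 -7 -5 W
2 80/109 80/49 -2400/5341 -40/109 -6 -5 N
3 160/313 160/193 -9600/60409 -80/313 -6 -6 W
4 10/13 8/5 -27/65 -5/13 -5 -6 N
final -5 -7 W

n=0: pose=(-7,-4,N); sL=20/29, sR=8/5; mL=-66/145, mR=-10/29; mL+mR=-4/5 → advance -1; mR−mL=16/145 → turn +1·90°
n=1: pose=(-7,-5,W); sL=160/313, sR=32/41; mL=-1728/12833, mR=-80/313; mL+mR=-16/41 → advance -1; mR−mL=-1552/12833 → turn -1·90°
n=2: pose=(-6,-5,N); sL=80/109, sR=80/49; mL=-2400/5341, mR=-40/109; mL+mR=-40/49 → advance -1; mR−mL=440/5341 → turn +1·90°
n=3: pose=(-6,-6,W); sL=160/313, sR=160/193; mL=-9600/60409, mR=-80/313; mL+mR=-80/193 → advance -1; mR−mL=-5840/60409 → turn -1·90°
n=4: pose=(-5,-6,N); sL=10/13, sR=8/5; mL=-27/65, mR=-5/13; mL+mR=-4/5 → advance -1; mR−mL=2/65 → turn +1·90°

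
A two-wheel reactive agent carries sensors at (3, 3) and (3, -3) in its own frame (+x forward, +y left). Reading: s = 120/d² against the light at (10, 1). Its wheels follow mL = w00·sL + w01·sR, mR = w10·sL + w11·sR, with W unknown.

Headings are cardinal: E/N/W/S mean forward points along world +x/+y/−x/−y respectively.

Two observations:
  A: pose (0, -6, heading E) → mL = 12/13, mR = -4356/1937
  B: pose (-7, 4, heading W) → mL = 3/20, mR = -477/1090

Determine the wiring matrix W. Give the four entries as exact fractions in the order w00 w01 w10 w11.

1/2 0 -1 -1/2

obs A: pose=(0,-6,E) → sL=24/13, sR=120/149, mL=12/13, mR=-4356/1937
obs B: pose=(-7,4,W) → sL=3/10, sR=30/109, mL=3/20, mR=-477/1090
sensor matrix S = [[24/13, 120/149], [3/10, 30/109]]; det S = 56268/211133
solve [mL_A; mL_B] = S·[w00; w01] and [mR_A; mR_B] = S·[w10; w11]:
  w00 = 1/2, w01 = 0, w10 = -1, w11 = -1/2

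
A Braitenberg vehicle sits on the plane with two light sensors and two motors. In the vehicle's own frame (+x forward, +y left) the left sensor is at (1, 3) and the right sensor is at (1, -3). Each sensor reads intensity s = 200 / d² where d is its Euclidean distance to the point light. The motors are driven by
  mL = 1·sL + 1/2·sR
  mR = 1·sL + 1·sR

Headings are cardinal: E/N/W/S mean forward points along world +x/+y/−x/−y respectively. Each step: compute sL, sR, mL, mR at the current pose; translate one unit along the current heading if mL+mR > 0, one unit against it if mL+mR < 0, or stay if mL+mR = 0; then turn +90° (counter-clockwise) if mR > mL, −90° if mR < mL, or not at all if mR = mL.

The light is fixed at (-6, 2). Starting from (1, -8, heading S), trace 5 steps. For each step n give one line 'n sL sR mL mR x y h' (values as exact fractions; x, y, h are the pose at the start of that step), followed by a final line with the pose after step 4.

n=0: pose=(1,-8,S); sL=200/221, sR=200/137; mL=49500/30277, mR=71600/30277; mL+mR=121100/30277 → advance +1; mR−mL=100/137 → turn +1·90°
n=1: pose=(1,-9,E); sL=25/16, sR=10/13; mL=405/208, mR=485/208; mL+mR=445/104 → advance +1; mR−mL=5/13 → turn +1·90°
n=2: pose=(2,-9,N); sL=8/5, sR=200/221; mL=2268/1105, mR=2768/1105; mL+mR=5036/1105 → advance +1; mR−mL=100/221 → turn +1·90°
n=3: pose=(2,-8,W); sL=100/109, sR=100/49; mL=10350/5341, mR=15800/5341; mL+mR=26150/5341 → advance +1; mR−mL=50/49 → turn +1·90°
n=4: pose=(1,-8,S); sL=200/221, sR=200/137; mL=49500/30277, mR=71600/30277; mL+mR=121100/30277 → advance +1; mR−mL=100/137 → turn +1·90°

0 200/221 200/137 49500/30277 71600/30277 1 -8 S
1 25/16 10/13 405/208 485/208 1 -9 E
2 8/5 200/221 2268/1105 2768/1105 2 -9 N
3 100/109 100/49 10350/5341 15800/5341 2 -8 W
4 200/221 200/137 49500/30277 71600/30277 1 -8 S
final 1 -9 E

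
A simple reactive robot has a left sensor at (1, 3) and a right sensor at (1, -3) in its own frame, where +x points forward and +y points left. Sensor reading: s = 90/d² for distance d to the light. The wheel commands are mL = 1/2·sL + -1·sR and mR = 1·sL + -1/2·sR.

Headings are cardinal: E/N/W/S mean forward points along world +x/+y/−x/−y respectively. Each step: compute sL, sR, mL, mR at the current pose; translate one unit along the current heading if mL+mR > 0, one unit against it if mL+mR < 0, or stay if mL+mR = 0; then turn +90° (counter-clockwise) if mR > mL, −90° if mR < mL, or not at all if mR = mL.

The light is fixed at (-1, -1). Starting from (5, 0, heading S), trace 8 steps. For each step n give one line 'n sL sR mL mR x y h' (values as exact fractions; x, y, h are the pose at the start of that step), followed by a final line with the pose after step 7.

0 10/9 10 -85/9 -35/9 5 0 S
1 45/37 9/5 -441/370 117/370 5 1 E
2 90/13 90/73 2115/949 5985/949 4 1 N
3 45/8 45/26 225/208 495/104 4 2 W
4 90/53 18 -909/53 -387/53 3 2 S
5 45/37 45/13 -2745/962 -495/962 3 3 E
6 18/5 90/61 99/305 873/305 2 3 N
7 45/4 45/34 585/136 180/17 2 4 W
final 1 4 S

n=0: pose=(5,0,S); sL=10/9, sR=10; mL=-85/9, mR=-35/9; mL+mR=-40/3 → advance -1; mR−mL=50/9 → turn +1·90°
n=1: pose=(5,1,E); sL=45/37, sR=9/5; mL=-441/370, mR=117/370; mL+mR=-162/185 → advance -1; mR−mL=279/185 → turn +1·90°
n=2: pose=(4,1,N); sL=90/13, sR=90/73; mL=2115/949, mR=5985/949; mL+mR=8100/949 → advance +1; mR−mL=3870/949 → turn +1·90°
n=3: pose=(4,2,W); sL=45/8, sR=45/26; mL=225/208, mR=495/104; mL+mR=1215/208 → advance +1; mR−mL=765/208 → turn +1·90°
n=4: pose=(3,2,S); sL=90/53, sR=18; mL=-909/53, mR=-387/53; mL+mR=-1296/53 → advance -1; mR−mL=522/53 → turn +1·90°
n=5: pose=(3,3,E); sL=45/37, sR=45/13; mL=-2745/962, mR=-495/962; mL+mR=-1620/481 → advance -1; mR−mL=1125/481 → turn +1·90°
n=6: pose=(2,3,N); sL=18/5, sR=90/61; mL=99/305, mR=873/305; mL+mR=972/305 → advance +1; mR−mL=774/305 → turn +1·90°
n=7: pose=(2,4,W); sL=45/4, sR=45/34; mL=585/136, mR=180/17; mL+mR=2025/136 → advance +1; mR−mL=855/136 → turn +1·90°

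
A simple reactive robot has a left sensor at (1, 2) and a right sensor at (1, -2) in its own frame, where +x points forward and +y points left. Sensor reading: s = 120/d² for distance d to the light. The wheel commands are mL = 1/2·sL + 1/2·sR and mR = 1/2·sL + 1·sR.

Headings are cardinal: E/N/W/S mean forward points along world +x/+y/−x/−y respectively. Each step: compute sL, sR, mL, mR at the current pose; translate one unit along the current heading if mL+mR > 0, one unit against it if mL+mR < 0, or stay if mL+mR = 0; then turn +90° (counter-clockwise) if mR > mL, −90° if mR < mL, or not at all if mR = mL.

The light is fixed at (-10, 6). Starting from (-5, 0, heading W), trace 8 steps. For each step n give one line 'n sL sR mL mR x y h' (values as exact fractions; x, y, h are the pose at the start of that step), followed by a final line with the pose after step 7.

n=0: pose=(-5,0,W); sL=3/2, sR=15/4; mL=21/8, mR=9/2; mL+mR=57/8 → advance +1; mR−mL=15/8 → turn +1·90°
n=1: pose=(-6,0,S); sL=24/17, sR=120/53; mL=1656/901, mR=2676/901; mL+mR=4332/901 → advance +1; mR−mL=60/53 → turn +1·90°
n=2: pose=(-6,-1,E); sL=12/5, sR=60/53; mL=468/265, mR=618/265; mL+mR=1086/265 → advance +1; mR−mL=30/53 → turn +1·90°
n=3: pose=(-5,-1,N); sL=8/3, sR=24/17; mL=104/51, mR=140/51; mL+mR=244/51 → advance +1; mR−mL=12/17 → turn +1·90°
n=4: pose=(-5,0,W); sL=3/2, sR=15/4; mL=21/8, mR=9/2; mL+mR=57/8 → advance +1; mR−mL=15/8 → turn +1·90°
n=5: pose=(-6,0,S); sL=24/17, sR=120/53; mL=1656/901, mR=2676/901; mL+mR=4332/901 → advance +1; mR−mL=60/53 → turn +1·90°
n=6: pose=(-6,-1,E); sL=12/5, sR=60/53; mL=468/265, mR=618/265; mL+mR=1086/265 → advance +1; mR−mL=30/53 → turn +1·90°
n=7: pose=(-5,-1,N); sL=8/3, sR=24/17; mL=104/51, mR=140/51; mL+mR=244/51 → advance +1; mR−mL=12/17 → turn +1·90°

0 3/2 15/4 21/8 9/2 -5 0 W
1 24/17 120/53 1656/901 2676/901 -6 0 S
2 12/5 60/53 468/265 618/265 -6 -1 E
3 8/3 24/17 104/51 140/51 -5 -1 N
4 3/2 15/4 21/8 9/2 -5 0 W
5 24/17 120/53 1656/901 2676/901 -6 0 S
6 12/5 60/53 468/265 618/265 -6 -1 E
7 8/3 24/17 104/51 140/51 -5 -1 N
final -5 0 W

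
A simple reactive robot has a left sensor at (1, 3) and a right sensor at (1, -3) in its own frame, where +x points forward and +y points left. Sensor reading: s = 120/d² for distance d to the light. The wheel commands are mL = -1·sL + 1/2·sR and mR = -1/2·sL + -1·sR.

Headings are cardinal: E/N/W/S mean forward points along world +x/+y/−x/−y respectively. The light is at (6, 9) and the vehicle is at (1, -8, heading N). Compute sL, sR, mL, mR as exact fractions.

3/8 6/13 -15/104 -135/208

left sensor world pos  = (-2, -7); dL² = 320
right sensor world pos = (4, -7); dR² = 260
sL = 120/320 = 3/8
sR = 120/260 = 6/13
mL = -1·sL + 1/2·sR = -15/104
mR = -1/2·sL + -1·sR = -135/208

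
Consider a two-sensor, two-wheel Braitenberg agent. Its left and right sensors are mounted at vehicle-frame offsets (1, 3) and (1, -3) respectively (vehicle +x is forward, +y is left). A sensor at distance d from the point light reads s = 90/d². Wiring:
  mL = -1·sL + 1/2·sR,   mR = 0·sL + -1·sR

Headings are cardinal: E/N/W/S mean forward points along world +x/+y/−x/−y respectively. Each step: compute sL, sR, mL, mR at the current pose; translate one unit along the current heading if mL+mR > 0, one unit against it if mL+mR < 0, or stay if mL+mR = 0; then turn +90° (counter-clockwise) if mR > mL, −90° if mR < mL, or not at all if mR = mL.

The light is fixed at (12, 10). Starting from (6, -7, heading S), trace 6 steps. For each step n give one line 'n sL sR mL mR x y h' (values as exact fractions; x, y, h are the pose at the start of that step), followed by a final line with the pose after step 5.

0 10/37 2/9 -53/333 -2/9 6 -7 S
1 9/41 45/109 -117/8938 -45/109 6 -6 W
2 90/289 90/229 -7605/66181 -90/229 7 -6 N
3 45/106 45/208 -6975/22048 -45/208 7 -7 E
4 90/337 18/53 -1737/17861 -18/53 6 -7 N
5 9/25 45/233 -3069/11650 -45/233 6 -8 E
final 5 -8 N

n=0: pose=(6,-7,S); sL=10/37, sR=2/9; mL=-53/333, mR=-2/9; mL+mR=-127/333 → advance -1; mR−mL=-7/111 → turn -1·90°
n=1: pose=(6,-6,W); sL=9/41, sR=45/109; mL=-117/8938, mR=-45/109; mL+mR=-3807/8938 → advance -1; mR−mL=-3573/8938 → turn -1·90°
n=2: pose=(7,-6,N); sL=90/289, sR=90/229; mL=-7605/66181, mR=-90/229; mL+mR=-33615/66181 → advance -1; mR−mL=-18405/66181 → turn -1·90°
n=3: pose=(7,-7,E); sL=45/106, sR=45/208; mL=-6975/22048, mR=-45/208; mL+mR=-11745/22048 → advance -1; mR−mL=2205/22048 → turn +1·90°
n=4: pose=(6,-7,N); sL=90/337, sR=18/53; mL=-1737/17861, mR=-18/53; mL+mR=-7803/17861 → advance -1; mR−mL=-4329/17861 → turn -1·90°
n=5: pose=(6,-8,E); sL=9/25, sR=45/233; mL=-3069/11650, mR=-45/233; mL+mR=-5319/11650 → advance -1; mR−mL=819/11650 → turn +1·90°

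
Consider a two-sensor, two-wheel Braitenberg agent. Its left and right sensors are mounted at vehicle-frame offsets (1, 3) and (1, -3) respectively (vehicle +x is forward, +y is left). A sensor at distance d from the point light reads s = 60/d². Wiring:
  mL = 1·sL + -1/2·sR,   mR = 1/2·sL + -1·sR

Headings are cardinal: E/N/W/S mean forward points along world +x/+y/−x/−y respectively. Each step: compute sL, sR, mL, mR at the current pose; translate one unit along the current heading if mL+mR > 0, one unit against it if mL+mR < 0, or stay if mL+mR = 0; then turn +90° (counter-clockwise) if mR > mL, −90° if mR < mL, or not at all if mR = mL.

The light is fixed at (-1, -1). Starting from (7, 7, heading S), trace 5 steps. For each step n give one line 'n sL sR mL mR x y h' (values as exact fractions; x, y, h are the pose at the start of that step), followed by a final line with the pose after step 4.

0 6/17 30/37 -33/629 -399/629 7 7 S
1 12/17 60/193 1806/3281 138/3281 7 8 W
2 15/29 3/10 213/580 -6/145 6 8 N
3 60/233 60/113 -210/26329 -10590/26329 6 9 E
4 10/27 2/3 1/27 -13/27 5 9 S
final 5 10 W

n=0: pose=(7,7,S); sL=6/17, sR=30/37; mL=-33/629, mR=-399/629; mL+mR=-432/629 → advance -1; mR−mL=-366/629 → turn -1·90°
n=1: pose=(7,8,W); sL=12/17, sR=60/193; mL=1806/3281, mR=138/3281; mL+mR=1944/3281 → advance +1; mR−mL=-1668/3281 → turn -1·90°
n=2: pose=(6,8,N); sL=15/29, sR=3/10; mL=213/580, mR=-6/145; mL+mR=189/580 → advance +1; mR−mL=-237/580 → turn -1·90°
n=3: pose=(6,9,E); sL=60/233, sR=60/113; mL=-210/26329, mR=-10590/26329; mL+mR=-10800/26329 → advance -1; mR−mL=-10380/26329 → turn -1·90°
n=4: pose=(5,9,S); sL=10/27, sR=2/3; mL=1/27, mR=-13/27; mL+mR=-4/9 → advance -1; mR−mL=-14/27 → turn -1·90°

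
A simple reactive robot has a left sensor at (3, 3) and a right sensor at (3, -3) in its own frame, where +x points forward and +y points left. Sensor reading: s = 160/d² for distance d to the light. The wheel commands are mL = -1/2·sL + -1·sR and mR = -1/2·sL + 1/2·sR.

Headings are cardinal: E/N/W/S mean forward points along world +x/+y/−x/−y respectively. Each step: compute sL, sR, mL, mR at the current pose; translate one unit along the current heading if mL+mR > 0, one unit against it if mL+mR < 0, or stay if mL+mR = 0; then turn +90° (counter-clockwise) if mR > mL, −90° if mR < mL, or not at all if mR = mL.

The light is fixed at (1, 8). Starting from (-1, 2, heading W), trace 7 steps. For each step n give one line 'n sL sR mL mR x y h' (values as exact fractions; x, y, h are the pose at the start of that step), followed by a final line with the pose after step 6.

n=0: pose=(-1,2,W); sL=80/53, sR=80/17; mL=-4920/901, mR=1440/901; mL+mR=-3480/901 → advance -1; mR−mL=120/17 → turn +1·90°
n=1: pose=(0,2,S); sL=32/17, sR=160/97; mL=-4272/1649, mR=-192/1649; mL+mR=-4464/1649 → advance -1; mR−mL=240/97 → turn +1·90°
n=2: pose=(0,3,E); sL=20, sR=40/17; mL=-210/17, mR=-150/17; mL+mR=-360/17 → advance -1; mR−mL=60/17 → turn +1·90°
n=3: pose=(-1,3,N); sL=160/29, sR=32; mL=-1008/29, mR=384/29; mL+mR=-624/29 → advance -1; mR−mL=48 → turn +1·90°
n=4: pose=(-1,2,W); sL=80/53, sR=80/17; mL=-4920/901, mR=1440/901; mL+mR=-3480/901 → advance -1; mR−mL=120/17 → turn +1·90°
n=5: pose=(0,2,S); sL=32/17, sR=160/97; mL=-4272/1649, mR=-192/1649; mL+mR=-4464/1649 → advance -1; mR−mL=240/97 → turn +1·90°
n=6: pose=(0,3,E); sL=20, sR=40/17; mL=-210/17, mR=-150/17; mL+mR=-360/17 → advance -1; mR−mL=60/17 → turn +1·90°

0 80/53 80/17 -4920/901 1440/901 -1 2 W
1 32/17 160/97 -4272/1649 -192/1649 0 2 S
2 20 40/17 -210/17 -150/17 0 3 E
3 160/29 32 -1008/29 384/29 -1 3 N
4 80/53 80/17 -4920/901 1440/901 -1 2 W
5 32/17 160/97 -4272/1649 -192/1649 0 2 S
6 20 40/17 -210/17 -150/17 0 3 E
final -1 3 N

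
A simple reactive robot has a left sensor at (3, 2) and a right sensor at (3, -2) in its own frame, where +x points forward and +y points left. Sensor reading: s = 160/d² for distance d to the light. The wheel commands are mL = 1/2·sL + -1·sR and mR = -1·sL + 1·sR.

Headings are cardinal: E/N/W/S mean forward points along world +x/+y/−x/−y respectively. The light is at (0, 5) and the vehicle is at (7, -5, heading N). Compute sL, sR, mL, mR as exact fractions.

80/37 16/13 -72/481 -448/481

left sensor world pos  = (5, -2); dL² = 74
right sensor world pos = (9, -2); dR² = 130
sL = 160/74 = 80/37
sR = 160/130 = 16/13
mL = 1/2·sL + -1·sR = -72/481
mR = -1·sL + 1·sR = -448/481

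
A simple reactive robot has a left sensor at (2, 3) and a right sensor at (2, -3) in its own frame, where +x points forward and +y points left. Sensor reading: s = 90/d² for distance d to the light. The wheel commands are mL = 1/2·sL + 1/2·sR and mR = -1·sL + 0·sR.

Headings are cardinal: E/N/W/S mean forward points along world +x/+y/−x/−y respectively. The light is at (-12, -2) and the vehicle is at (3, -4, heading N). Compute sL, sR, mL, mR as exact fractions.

left sensor world pos  = (0, -2); dL² = 144
right sensor world pos = (6, -2); dR² = 324
sL = 90/144 = 5/8
sR = 90/324 = 5/18
mL = 1/2·sL + 1/2·sR = 65/144
mR = -1·sL + 0·sR = -5/8

5/8 5/18 65/144 -5/8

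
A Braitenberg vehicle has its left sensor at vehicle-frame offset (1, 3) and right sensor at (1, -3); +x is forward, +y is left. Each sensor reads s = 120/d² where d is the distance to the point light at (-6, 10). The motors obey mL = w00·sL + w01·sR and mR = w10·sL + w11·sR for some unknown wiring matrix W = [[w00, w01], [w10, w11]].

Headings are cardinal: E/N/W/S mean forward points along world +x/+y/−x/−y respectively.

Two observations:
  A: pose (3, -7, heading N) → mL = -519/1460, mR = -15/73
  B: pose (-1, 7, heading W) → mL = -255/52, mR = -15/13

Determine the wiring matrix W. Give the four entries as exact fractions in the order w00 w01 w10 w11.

-1/2 -1/2 -1/2 0

obs A: pose=(3,-7,N) → sL=30/73, sR=3/10, mL=-519/1460, mR=-15/73
obs B: pose=(-1,7,W) → sL=30/13, sR=15/2, mL=-255/52, mR=-15/13
sensor matrix S = [[30/73, 3/10], [30/13, 15/2]]; det S = 2268/949
solve [mL_A; mL_B] = S·[w00; w01] and [mR_A; mR_B] = S·[w10; w11]:
  w00 = -1/2, w01 = -1/2, w10 = -1/2, w11 = 0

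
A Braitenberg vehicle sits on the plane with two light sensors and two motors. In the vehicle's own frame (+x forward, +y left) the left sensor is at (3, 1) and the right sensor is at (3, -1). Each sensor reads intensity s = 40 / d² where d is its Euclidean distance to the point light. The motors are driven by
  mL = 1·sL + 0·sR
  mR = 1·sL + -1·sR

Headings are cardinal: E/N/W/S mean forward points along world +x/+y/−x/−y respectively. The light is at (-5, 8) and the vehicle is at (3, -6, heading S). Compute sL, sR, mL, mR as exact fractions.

left sensor world pos  = (4, -9); dL² = 370
right sensor world pos = (2, -9); dR² = 338
sL = 40/370 = 4/37
sR = 40/338 = 20/169
mL = 1·sL + 0·sR = 4/37
mR = 1·sL + -1·sR = -64/6253

4/37 20/169 4/37 -64/6253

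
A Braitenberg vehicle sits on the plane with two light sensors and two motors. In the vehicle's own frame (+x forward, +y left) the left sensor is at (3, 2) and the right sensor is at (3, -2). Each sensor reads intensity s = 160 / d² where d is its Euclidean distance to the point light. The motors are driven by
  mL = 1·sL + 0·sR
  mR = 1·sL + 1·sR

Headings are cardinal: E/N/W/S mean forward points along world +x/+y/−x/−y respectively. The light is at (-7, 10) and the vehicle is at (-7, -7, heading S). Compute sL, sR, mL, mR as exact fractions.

40/101 40/101 40/101 80/101

left sensor world pos  = (-5, -10); dL² = 404
right sensor world pos = (-9, -10); dR² = 404
sL = 160/404 = 40/101
sR = 160/404 = 40/101
mL = 1·sL + 0·sR = 40/101
mR = 1·sL + 1·sR = 80/101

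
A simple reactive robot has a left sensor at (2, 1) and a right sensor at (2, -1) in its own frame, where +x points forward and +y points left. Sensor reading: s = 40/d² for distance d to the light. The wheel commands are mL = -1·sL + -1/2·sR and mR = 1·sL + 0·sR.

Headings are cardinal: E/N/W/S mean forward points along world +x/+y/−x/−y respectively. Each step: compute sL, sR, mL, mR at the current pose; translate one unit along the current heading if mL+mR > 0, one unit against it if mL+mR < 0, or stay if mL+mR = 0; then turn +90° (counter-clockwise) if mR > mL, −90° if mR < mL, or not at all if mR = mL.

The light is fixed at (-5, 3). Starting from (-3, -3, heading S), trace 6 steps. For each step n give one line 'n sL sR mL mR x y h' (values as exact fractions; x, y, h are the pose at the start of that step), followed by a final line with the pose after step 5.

0 40/73 8/13 -812/949 40/73 -3 -3 S
1 5/4 10/13 -85/52 5/4 -3 -2 E
2 40/9 40/13 -700/117 40/9 -4 -2 N
3 4/5 20/13 -102/65 4/5 -4 -3 W
4 40/73 8/13 -812/949 40/73 -3 -3 S
5 5/4 10/13 -85/52 5/4 -3 -2 E
final -4 -2 N

n=0: pose=(-3,-3,S); sL=40/73, sR=8/13; mL=-812/949, mR=40/73; mL+mR=-4/13 → advance -1; mR−mL=1332/949 → turn +1·90°
n=1: pose=(-3,-2,E); sL=5/4, sR=10/13; mL=-85/52, mR=5/4; mL+mR=-5/13 → advance -1; mR−mL=75/26 → turn +1·90°
n=2: pose=(-4,-2,N); sL=40/9, sR=40/13; mL=-700/117, mR=40/9; mL+mR=-20/13 → advance -1; mR−mL=1220/117 → turn +1·90°
n=3: pose=(-4,-3,W); sL=4/5, sR=20/13; mL=-102/65, mR=4/5; mL+mR=-10/13 → advance -1; mR−mL=154/65 → turn +1·90°
n=4: pose=(-3,-3,S); sL=40/73, sR=8/13; mL=-812/949, mR=40/73; mL+mR=-4/13 → advance -1; mR−mL=1332/949 → turn +1·90°
n=5: pose=(-3,-2,E); sL=5/4, sR=10/13; mL=-85/52, mR=5/4; mL+mR=-5/13 → advance -1; mR−mL=75/26 → turn +1·90°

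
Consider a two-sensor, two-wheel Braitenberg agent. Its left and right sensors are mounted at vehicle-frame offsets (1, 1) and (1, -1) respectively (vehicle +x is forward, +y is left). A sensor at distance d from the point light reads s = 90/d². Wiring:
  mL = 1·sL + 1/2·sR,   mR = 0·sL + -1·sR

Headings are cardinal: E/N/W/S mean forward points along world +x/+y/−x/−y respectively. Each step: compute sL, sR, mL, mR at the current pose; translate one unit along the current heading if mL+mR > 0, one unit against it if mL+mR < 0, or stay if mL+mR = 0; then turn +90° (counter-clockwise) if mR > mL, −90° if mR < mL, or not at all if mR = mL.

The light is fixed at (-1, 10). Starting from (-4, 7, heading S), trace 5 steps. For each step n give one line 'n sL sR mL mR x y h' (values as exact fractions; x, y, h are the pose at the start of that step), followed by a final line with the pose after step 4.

0 9/2 45/16 189/32 -45/16 -4 7 S
1 90/41 18/5 819/205 -18/5 -4 6 W
2 45/17 5 175/34 -5 -5 6 N
3 90/13 18/5 567/65 -18/5 -5 7 E
4 9/2 45/16 189/32 -45/16 -4 7 S
final -4 6 W

n=0: pose=(-4,7,S); sL=9/2, sR=45/16; mL=189/32, mR=-45/16; mL+mR=99/32 → advance +1; mR−mL=-279/32 → turn -1·90°
n=1: pose=(-4,6,W); sL=90/41, sR=18/5; mL=819/205, mR=-18/5; mL+mR=81/205 → advance +1; mR−mL=-1557/205 → turn -1·90°
n=2: pose=(-5,6,N); sL=45/17, sR=5; mL=175/34, mR=-5; mL+mR=5/34 → advance +1; mR−mL=-345/34 → turn -1·90°
n=3: pose=(-5,7,E); sL=90/13, sR=18/5; mL=567/65, mR=-18/5; mL+mR=333/65 → advance +1; mR−mL=-801/65 → turn -1·90°
n=4: pose=(-4,7,S); sL=9/2, sR=45/16; mL=189/32, mR=-45/16; mL+mR=99/32 → advance +1; mR−mL=-279/32 → turn -1·90°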